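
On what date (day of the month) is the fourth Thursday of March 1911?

March 1, 1911 is a Wednesday, so the first Thursday is the 2nd.
The fourth Thursday is 2 + 21 = 23.

23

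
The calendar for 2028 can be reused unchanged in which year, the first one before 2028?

2000

Two years share a calendar iff Jan 1 falls on the same weekday and both are leap or both are common. 2028: Jan 1 is Saturday, leap year.
2027: Jan 1 Friday, common
2026: Jan 1 Thursday, common
2025: Jan 1 Wednesday, common
2024: Jan 1 Monday, leap
2023: Jan 1 Sunday, common
2022: Jan 1 Saturday, common
2021: Jan 1 Friday, common
2020: Jan 1 Wednesday, leap
2019: Jan 1 Tuesday, common
2018: Jan 1 Monday, common
2017: Jan 1 Sunday, common
2016: Jan 1 Friday, leap
2015: Jan 1 Thursday, common
2014: Jan 1 Wednesday, common
2013: Jan 1 Tuesday, common
2012: Jan 1 Sunday, leap
2011: Jan 1 Saturday, common
2010: Jan 1 Friday, common
2009: Jan 1 Thursday, common
2008: Jan 1 Tuesday, leap
2007: Jan 1 Monday, common
2006: Jan 1 Sunday, common
2005: Jan 1 Saturday, common
2004: Jan 1 Thursday, leap
2003: Jan 1 Wednesday, common
2002: Jan 1 Tuesday, common
2001: Jan 1 Monday, common
2000: Jan 1 Saturday, leap
2000 matches on both conditions.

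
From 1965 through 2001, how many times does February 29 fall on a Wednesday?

Leap years in 1965–2001: 9 of them.
Feb 29 weekday advances by 5 (mod 7) from one leap year to the next four years later (or differs when a century non-leap intervenes).
Leap-day weekdays: 1968:Thu 1972:Tue 1976:Sun 1980:Fri 1984:Wed✓ 1988:Mon 1992:Sat 1996:Thu 2000:Tue
Wednesday: 1984 → 1.

1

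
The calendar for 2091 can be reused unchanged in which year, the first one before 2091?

Two years share a calendar iff Jan 1 falls on the same weekday and both are leap or both are common. 2091: Jan 1 is Monday, common year.
2090: Jan 1 Sunday, common
2089: Jan 1 Saturday, common
2088: Jan 1 Thursday, leap
2087: Jan 1 Wednesday, common
2086: Jan 1 Tuesday, common
2085: Jan 1 Monday, common
2085 matches on both conditions.

2085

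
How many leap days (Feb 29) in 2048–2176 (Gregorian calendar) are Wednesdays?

5

Leap years in 2048–2176: 32 of them.
Feb 29 weekday advances by 5 (mod 7) from one leap year to the next four years later (or differs when a century non-leap intervenes).
Leap-day weekdays: 2048:Sat 2052:Thu 2056:Tue 2060:Sun 2064:Fri 2068:Wed✓ 2072:Mon 2076:Sat 2080:Thu 2084:Tue 2088:Sun 2092:Fri 2096:Wed✓ …(6 more)… 2128:Sun 2132:Fri 2136:Wed✓ 2140:Mon 2144:Sat 2148:Thu 2152:Tue 2156:Sun 2160:Fri 2164:Wed✓ 2168:Mon 2172:Sat 2176:Thu
Wednesday: 2068, 2096, 2108, 2136, 2164 → 5.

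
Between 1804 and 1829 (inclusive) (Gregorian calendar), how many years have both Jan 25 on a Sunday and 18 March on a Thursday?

Check each year's weekday for Jan 25 and 18 March:
  1804: Wed/Sun  1805: Fri/Mon  1806: Sat/Tue  1807: Sun/Wed  1808: Mon/Fri  1809: Wed/Sat  1810: Thu/Sun  1811: Fri/Mon  1812: Sat/Wed  1813: Mon/Thu  1814: Tue/Fri  1815: Wed/Sat  1816: Thu/Mon  1817: Sat/Tue  1818: Sun/Wed  1819: Mon/Thu  1820: Tue/Sat  1821: Thu/Sun  1822: Fri/Mon  1823: Sat/Tue  1824: Sun/Thu ✓  1825: Tue/Fri  1826: Wed/Sat  1827: Thu/Sun  1828: Fri/Tue  1829: Sun/Wed
Both conditions hold in: 1824 — 1.

1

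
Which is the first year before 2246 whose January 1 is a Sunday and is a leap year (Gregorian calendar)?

2232

Jan 1 advances by 2 weekdays after a leap year and by 1 after a common year.
2246: Jan 1 is Thursday.
2245: Wednesday
2244: Monday (leap)
2243: Sunday
2242: Saturday
2241: Friday
2240: Wednesday (leap)
2239: Tuesday
2238: Monday
2237: Sunday
2236: Friday (leap)
2235: Thursday
2234: Wednesday
2233: Tuesday
2232: Sunday (leap)
2232 begins on a Sunday and is a leap year.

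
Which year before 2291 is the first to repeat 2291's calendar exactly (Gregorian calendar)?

2285

Two years share a calendar iff Jan 1 falls on the same weekday and both are leap or both are common. 2291: Jan 1 is Thursday, common year.
2290: Jan 1 Wednesday, common
2289: Jan 1 Tuesday, common
2288: Jan 1 Sunday, leap
2287: Jan 1 Saturday, common
2286: Jan 1 Friday, common
2285: Jan 1 Thursday, common
2285 matches on both conditions.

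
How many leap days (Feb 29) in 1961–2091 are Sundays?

Leap years in 1961–2091: 32 of them.
Feb 29 weekday advances by 5 (mod 7) from one leap year to the next four years later (or differs when a century non-leap intervenes).
Leap-day weekdays: 1964:Sat 1968:Thu 1972:Tue 1976:Sun✓ 1980:Fri 1984:Wed 1988:Mon 1992:Sat 1996:Thu 2000:Tue 2004:Sun✓ 2008:Fri 2012:Wed …(6 more)… 2040:Wed 2044:Mon 2048:Sat 2052:Thu 2056:Tue 2060:Sun✓ 2064:Fri 2068:Wed 2072:Mon 2076:Sat 2080:Thu 2084:Tue 2088:Sun✓
Sunday: 1976, 2004, 2032, 2060, 2088 → 5.

5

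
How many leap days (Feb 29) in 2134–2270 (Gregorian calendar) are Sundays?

Leap years in 2134–2270: 33 of them.
Feb 29 weekday advances by 5 (mod 7) from one leap year to the next four years later (or differs when a century non-leap intervenes).
Leap-day weekdays: 2136:Wed 2140:Mon 2144:Sat 2148:Thu 2152:Tue 2156:Sun✓ 2160:Fri 2164:Wed 2168:Mon 2172:Sat 2176:Thu 2180:Tue 2184:Sun✓ …(7 more)… 2220:Tue 2224:Sun✓ 2228:Fri 2232:Wed 2236:Mon 2240:Sat 2244:Thu 2248:Tue 2252:Sun✓ 2256:Fri 2260:Wed 2264:Mon 2268:Sat
Sunday: 2156, 2184, 2224, 2252 → 4.

4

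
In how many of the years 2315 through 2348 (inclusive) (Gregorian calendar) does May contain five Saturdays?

May has 31 days; it has five Saturdays when Saturday falls among the first (month-length − 28) days — i.e. when May 1 is one of Saturday/Friday/Thursday.
May 1 by year: 2315:Sat✓ 2316:Mon 2317:Tue 2318:Wed 2319:Thu✓ 2320:Sat✓ 2321:Sun 2322:Mon 2323:Tue 2324:Thu✓ 2325:Fri✓ 2326:Sat✓ 2327:Sun 2328:Tue 2329:Wed …(4 more)… 2334:Tue 2335:Wed 2336:Fri✓ 2337:Sat✓ 2338:Sun 2339:Mon 2340:Wed 2341:Thu✓ 2342:Fri✓ 2343:Sat✓ 2344:Mon 2345:Tue 2346:Wed 2347:Thu✓ 2348:Sat✓
Years with five Saturdays: 2315, 2319, 2320, 2324, 2325, 2326, 2330, 2331, 2336, 2337, 2341, 2342, 2343, 2347, 2348 → 15.

15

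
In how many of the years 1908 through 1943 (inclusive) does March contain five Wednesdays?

March has 31 days; it has five Wednesdays when Wednesday falls among the first (month-length − 28) days — i.e. when March 1 is one of Wednesday/Tuesday/Monday.
March 1 by year: 1908:Sun 1909:Mon✓ 1910:Tue✓ 1911:Wed✓ 1912:Fri 1913:Sat 1914:Sun 1915:Mon✓ 1916:Wed✓ 1917:Thu 1918:Fri 1919:Sat 1920:Mon✓ 1921:Tue✓ 1922:Wed✓ …(6 more)… 1929:Fri 1930:Sat 1931:Sun 1932:Tue✓ 1933:Wed✓ 1934:Thu 1935:Fri 1936:Sun 1937:Mon✓ 1938:Tue✓ 1939:Wed✓ 1940:Fri 1941:Sat 1942:Sun 1943:Mon✓
Years with five Wednesdays: 1909, 1910, 1911, 1915, 1916, 1920, 1921, 1922, 1926, 1927, 1932, 1933, 1937, 1938, 1939, 1943 → 16.

16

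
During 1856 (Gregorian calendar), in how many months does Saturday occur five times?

4

A month of length L has five Saturdays iff its first Saturday is on day ≤ L−28 (so day 1–3 in a 31-day month, 1–2 in a 30-day month, day 1 in a leap February).
Checking each month of 1856: Jan starts Tue (31d); Feb starts Fri (29d); Mar starts Sat (31d) ✓; Apr starts Tue (30d); May starts Thu (31d) ✓; Jun starts Sun (30d); Jul starts Tue (31d); Aug starts Fri (31d) ✓; Sep starts Mon (30d); Oct starts Wed (31d); Nov starts Sat (30d) ✓; Dec starts Mon (31d).
Five-Saturday months: March, May, August, November → 4.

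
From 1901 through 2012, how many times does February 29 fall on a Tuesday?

Leap years in 1901–2012: 28 of them.
Feb 29 weekday advances by 5 (mod 7) from one leap year to the next four years later (or differs when a century non-leap intervenes).
Leap-day weekdays: 1904:Mon 1908:Sat 1912:Thu 1916:Tue✓ 1920:Sun 1924:Fri 1928:Wed 1932:Mon 1936:Sat 1940:Thu 1944:Tue✓ 1948:Sun 1952:Fri 1956:Wed 1960:Mon 1964:Sat 1968:Thu 1972:Tue✓ 1976:Sun 1980:Fri 1984:Wed 1988:Mon 1992:Sat 1996:Thu 2000:Tue✓ 2004:Sun 2008:Fri 2012:Wed
Tuesday: 1916, 1944, 1972, 2000 → 4.

4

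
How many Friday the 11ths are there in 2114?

1

Check the 11th of each month of 2114: Jan 11: Thu, Feb 11: Sun, Mar 11: Sun, Apr 11: Wed, May 11: Fri, Jun 11: Mon, Jul 11: Wed, Aug 11: Sat, Sep 11: Tue, Oct 11: Thu, Nov 11: Sun, Dec 11: Tue.
Friday occurs in May — 1 month.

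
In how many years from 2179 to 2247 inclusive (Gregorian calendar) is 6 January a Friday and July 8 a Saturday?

7

Check each year's weekday for 6 January and July 8:
  2179: Wed/Thu  2180: Thu/Sat  2181: Sat/Sun  2182: Sun/Mon  2183: Mon/Tue  2184: Tue/Thu  2185: Thu/Fri  2186: Fri/Sat ✓  2187: Sat/Sun  2188: Sun/Tue  2189: Tue/Wed  2190: Wed/Thu  2191: Thu/Fri  2192: Fri/Sun  …(41 more)…  2234: Mon/Tue  2235: Tue/Wed  2236: Wed/Fri  2237: Fri/Sat ✓  2238: Sat/Sun  2239: Sun/Mon  2240: Mon/Wed  2241: Wed/Thu  2242: Thu/Fri  2243: Fri/Sat ✓  2244: Sat/Mon  2245: Mon/Tue  2246: Tue/Wed  2247: Wed/Thu
Both conditions hold in: 2186, 2197, 2209, 2215, 2226, 2237, 2243 — 7.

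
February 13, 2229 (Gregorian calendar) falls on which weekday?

Friday

January 1, 2229 is a Thursday.
February 13 is day 44 of the year, i.e. 43 days after Jan 1.
43 mod 7 = 1, so advance 1 weekday from Thursday: Friday.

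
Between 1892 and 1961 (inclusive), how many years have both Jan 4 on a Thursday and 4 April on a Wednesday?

8

Check each year's weekday for Jan 4 and 4 April:
  1892: Mon/Mon  1893: Wed/Tue  1894: Thu/Wed ✓  1895: Fri/Thu  1896: Sat/Sat  1897: Mon/Sun  1898: Tue/Mon  1899: Wed/Tue  1900: Thu/Wed ✓  1901: Fri/Thu  1902: Sat/Fri  1903: Sun/Sat  1904: Mon/Mon  1905: Wed/Tue  …(42 more)…  1948: Sun/Sun  1949: Tue/Mon  1950: Wed/Tue  1951: Thu/Wed ✓  1952: Fri/Fri  1953: Sun/Sat  1954: Mon/Sun  1955: Tue/Mon  1956: Wed/Wed  1957: Fri/Thu  1958: Sat/Fri  1959: Sun/Sat  1960: Mon/Mon  1961: Wed/Tue
Both conditions hold in: 1894, 1900, 1906, 1917, 1923, 1934, 1945, 1951 — 8.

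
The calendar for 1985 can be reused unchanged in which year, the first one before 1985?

1974

Two years share a calendar iff Jan 1 falls on the same weekday and both are leap or both are common. 1985: Jan 1 is Tuesday, common year.
1984: Jan 1 Sunday, leap
1983: Jan 1 Saturday, common
1982: Jan 1 Friday, common
1981: Jan 1 Thursday, common
1980: Jan 1 Tuesday, leap
1979: Jan 1 Monday, common
1978: Jan 1 Sunday, common
1977: Jan 1 Saturday, common
1976: Jan 1 Thursday, leap
1975: Jan 1 Wednesday, common
1974: Jan 1 Tuesday, common
1974 matches on both conditions.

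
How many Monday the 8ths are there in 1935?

Check the 8th of each month of 1935: Jan 8: Tue, Feb 8: Fri, Mar 8: Fri, Apr 8: Mon, May 8: Wed, Jun 8: Sat, Jul 8: Mon, Aug 8: Thu, Sep 8: Sun, Oct 8: Tue, Nov 8: Fri, Dec 8: Sun.
Monday occurs in April, July — 2 months.

2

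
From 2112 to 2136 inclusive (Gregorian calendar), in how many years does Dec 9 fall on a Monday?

3

Track Dec 9's weekday year by year (advancing +1, or +2 across a Feb 29):
  2112: Fri  2113: Sat (+1)  2114: Sun (+1)  2115: Mon (+1) ✓  2116: Wed (+2)
  2117: Thu (+1)  2118: Fri (+1)  2119: Sat (+1)  2120: Mon (+2) ✓  2121: Tue (+1)
  2122: Wed (+1)  2123: Thu (+1)  2124: Sat (+2)  2125: Sun (+1)  2126: Mon (+1) ✓
  2127: Tue (+1)  2128: Thu (+2)  2129: Fri (+1)  2130: Sat (+1)  2131: Sun (+1)
  2132: Tue (+2)  2133: Wed (+1)  2134: Thu (+1)  2135: Fri (+1)  2136: Sun (+2)
Monday years: 2115, 2120, 2126 — 3 in total.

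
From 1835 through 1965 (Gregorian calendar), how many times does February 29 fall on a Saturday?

6

Leap years in 1835–1965: 32 of them.
Feb 29 weekday advances by 5 (mod 7) from one leap year to the next four years later (or differs when a century non-leap intervenes).
Leap-day weekdays: 1836:Mon 1840:Sat✓ 1844:Thu 1848:Tue 1852:Sun 1856:Fri 1860:Wed 1864:Mon 1868:Sat✓ 1872:Thu 1876:Tue 1880:Sun 1884:Fri …(6 more)… 1916:Tue 1920:Sun 1924:Fri 1928:Wed 1932:Mon 1936:Sat✓ 1940:Thu 1944:Tue 1948:Sun 1952:Fri 1956:Wed 1960:Mon 1964:Sat✓
Saturday: 1840, 1868, 1896, 1908, 1936, 1964 → 6.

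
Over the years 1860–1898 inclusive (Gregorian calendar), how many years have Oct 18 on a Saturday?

5

Track Oct 18's weekday year by year (advancing +1, or +2 across a Feb 29):
  1860: Thu  1861: Fri (+1)  1862: Sat (+1) ✓  1863: Sun (+1)  1864: Tue (+2)
  1865: Wed (+1)  1866: Thu (+1)  1867: Fri (+1)  1868: Sun (+2)  1869: Mon (+1)
  1870: Tue (+1)  1871: Wed (+1)  1872: Fri (+2)  1873: Sat (+1) ✓  … (11 more years) …
  1885: Sun (+1)  1886: Mon (+1)  1887: Tue (+1)  1888: Thu (+2)  1889: Fri (+1)
  1890: Sat (+1) ✓  1891: Sun (+1)  1892: Tue (+2)  1893: Wed (+1)  1894: Thu (+1)
  1895: Fri (+1)  1896: Sun (+2)  1897: Mon (+1)  1898: Tue (+1)
Saturday years: 1862, 1873, 1879, 1884, 1890 — 5 in total.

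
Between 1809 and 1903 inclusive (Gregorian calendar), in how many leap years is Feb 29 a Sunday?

3

Leap years in 1809–1903: 22 of them.
Feb 29 weekday advances by 5 (mod 7) from one leap year to the next four years later (or differs when a century non-leap intervenes).
Leap-day weekdays: 1812:Sat 1816:Thu 1820:Tue 1824:Sun✓ 1828:Fri 1832:Wed 1836:Mon 1840:Sat 1844:Thu 1848:Tue 1852:Sun✓ 1856:Fri 1860:Wed 1864:Mon 1868:Sat 1872:Thu 1876:Tue 1880:Sun✓ 1884:Fri 1888:Wed 1892:Mon 1896:Sat
Sunday: 1824, 1852, 1880 → 3.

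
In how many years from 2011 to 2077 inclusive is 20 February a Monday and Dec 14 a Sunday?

Check each year's weekday for 20 February and Dec 14:
  2011: Sun/Wed  2012: Mon/Fri  2013: Wed/Sat  2014: Thu/Sun  2015: Fri/Mon  2016: Sat/Wed  2017: Mon/Thu  2018: Tue/Fri  2019: Wed/Sat  2020: Thu/Mon  2021: Sat/Tue  2022: Sun/Wed  2023: Mon/Thu  2024: Tue/Sat  …(39 more)…  2064: Wed/Sun  2065: Fri/Mon  2066: Sat/Tue  2067: Sun/Wed  2068: Mon/Fri  2069: Wed/Sat  2070: Thu/Sun  2071: Fri/Mon  2072: Sat/Wed  2073: Mon/Thu  2074: Tue/Fri  2075: Wed/Sat  2076: Thu/Mon  2077: Sat/Tue
Both conditions hold in: no year — 0.

0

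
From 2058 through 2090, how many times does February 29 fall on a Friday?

1

Leap years in 2058–2090: 8 of them.
Feb 29 weekday advances by 5 (mod 7) from one leap year to the next four years later (or differs when a century non-leap intervenes).
Leap-day weekdays: 2060:Sun 2064:Fri✓ 2068:Wed 2072:Mon 2076:Sat 2080:Thu 2084:Tue 2088:Sun
Friday: 2064 → 1.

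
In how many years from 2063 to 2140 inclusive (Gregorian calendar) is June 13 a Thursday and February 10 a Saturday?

2

Check each year's weekday for June 13 and February 10:
  2063: Wed/Sat  2064: Fri/Sun  2065: Sat/Tue  2066: Sun/Wed  2067: Mon/Thu  2068: Wed/Fri  2069: Thu/Sun  2070: Fri/Mon  2071: Sat/Tue  2072: Mon/Wed  2073: Tue/Fri  2074: Wed/Sat  2075: Thu/Sun  2076: Sat/Mon  …(50 more)…  2127: Fri/Mon  2128: Sun/Tue  2129: Mon/Thu  2130: Tue/Fri  2131: Wed/Sat  2132: Fri/Sun  2133: Sat/Tue  2134: Sun/Wed  2135: Mon/Thu  2136: Wed/Fri  2137: Thu/Sun  2138: Fri/Mon  2139: Sat/Tue  2140: Mon/Wed
Both conditions hold in: 2080, 2120 — 2.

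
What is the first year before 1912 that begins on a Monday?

Jan 1 advances by 2 weekdays after a leap year and by 1 after a common year.
1912: Jan 1 is Monday (leap).
1911: Sunday
1910: Saturday
1909: Friday
1908: Wednesday (leap)
1907: Tuesday
1906: Monday
1906 begins on a Monday

1906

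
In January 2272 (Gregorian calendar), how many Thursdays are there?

January 2272 has 31 days and begins on Monday.
The first Thursday is January 4.
Thursdays fall on 4, 11, 18, 25 — that's 4.

4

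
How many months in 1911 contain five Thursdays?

A month of length L has five Thursdays iff its first Thursday is on day ≤ L−28 (so day 1–3 in a 31-day month, 1–2 in a 30-day month, day 1 in a leap February).
Checking each month of 1911: Jan starts Sun (31d); Feb starts Wed (28d); Mar starts Wed (31d) ✓; Apr starts Sat (30d); May starts Mon (31d); Jun starts Thu (30d) ✓; Jul starts Sat (31d); Aug starts Tue (31d) ✓; Sep starts Fri (30d); Oct starts Sun (31d); Nov starts Wed (30d) ✓; Dec starts Fri (31d).
Five-Thursday months: March, June, August, November → 4.

4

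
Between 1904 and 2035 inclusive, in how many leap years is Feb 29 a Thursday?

Leap years in 1904–2035: 33 of them.
Feb 29 weekday advances by 5 (mod 7) from one leap year to the next four years later (or differs when a century non-leap intervenes).
Leap-day weekdays: 1904:Mon 1908:Sat 1912:Thu✓ 1916:Tue 1920:Sun 1924:Fri 1928:Wed 1932:Mon 1936:Sat 1940:Thu✓ 1944:Tue 1948:Sun 1952:Fri …(7 more)… 1984:Wed 1988:Mon 1992:Sat 1996:Thu✓ 2000:Tue 2004:Sun 2008:Fri 2012:Wed 2016:Mon 2020:Sat 2024:Thu✓ 2028:Tue 2032:Sun
Thursday: 1912, 1940, 1968, 1996, 2024 → 5.

5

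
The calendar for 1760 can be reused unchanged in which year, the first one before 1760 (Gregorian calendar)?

1732

Two years share a calendar iff Jan 1 falls on the same weekday and both are leap or both are common. 1760: Jan 1 is Tuesday, leap year.
1759: Jan 1 Monday, common
1758: Jan 1 Sunday, common
1757: Jan 1 Saturday, common
1756: Jan 1 Thursday, leap
1755: Jan 1 Wednesday, common
1754: Jan 1 Tuesday, common
1753: Jan 1 Monday, common
1752: Jan 1 Saturday, leap
1751: Jan 1 Friday, common
1750: Jan 1 Thursday, common
1749: Jan 1 Wednesday, common
1748: Jan 1 Monday, leap
1747: Jan 1 Sunday, common
1746: Jan 1 Saturday, common
1745: Jan 1 Friday, common
1744: Jan 1 Wednesday, leap
1743: Jan 1 Tuesday, common
1742: Jan 1 Monday, common
1741: Jan 1 Sunday, common
1740: Jan 1 Friday, leap
1739: Jan 1 Thursday, common
1738: Jan 1 Wednesday, common
1737: Jan 1 Tuesday, common
1736: Jan 1 Sunday, leap
1735: Jan 1 Saturday, common
1734: Jan 1 Friday, common
1733: Jan 1 Thursday, common
1732: Jan 1 Tuesday, leap
1732 matches on both conditions.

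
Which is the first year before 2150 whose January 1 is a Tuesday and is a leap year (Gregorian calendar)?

Jan 1 advances by 2 weekdays after a leap year and by 1 after a common year.
2150: Jan 1 is Thursday.
2149: Wednesday
2148: Monday (leap)
2147: Sunday
2146: Saturday
2145: Friday
2144: Wednesday (leap)
2143: Tuesday
2142: Monday
2141: Sunday
2140: Friday (leap)
2139: Thursday
2138: Wednesday
2137: Tuesday
2136: Sunday (leap)
2135: Saturday
2134: Friday
2133: Thursday
2132: Tuesday (leap)
2132 begins on a Tuesday and is a leap year.

2132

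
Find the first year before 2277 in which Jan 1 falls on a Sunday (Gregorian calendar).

Jan 1 advances by 2 weekdays after a leap year and by 1 after a common year.
2277: Jan 1 is Monday.
2276: Saturday (leap)
2275: Friday
2274: Thursday
2273: Wednesday
2272: Monday (leap)
2271: Sunday
2271 begins on a Sunday

2271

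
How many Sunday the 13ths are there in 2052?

1

Check the 13th of each month of 2052: Jan 13: Sat, Feb 13: Tue, Mar 13: Wed, Apr 13: Sat, May 13: Mon, Jun 13: Thu, Jul 13: Sat, Aug 13: Tue, Sep 13: Fri, Oct 13: Sun, Nov 13: Wed, Dec 13: Fri.
Sunday occurs in October — 1 month.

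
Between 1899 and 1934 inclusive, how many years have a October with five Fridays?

14

October has 31 days; it has five Fridays when Friday falls among the first (month-length − 28) days — i.e. when October 1 is one of Friday/Thursday/Wednesday.
October 1 by year: 1899:Sun 1900:Mon 1901:Tue 1902:Wed✓ 1903:Thu✓ 1904:Sat 1905:Sun 1906:Mon 1907:Tue 1908:Thu✓ 1909:Fri✓ 1910:Sat 1911:Sun 1912:Tue 1913:Wed✓ …(6 more)… 1920:Fri✓ 1921:Sat 1922:Sun 1923:Mon 1924:Wed✓ 1925:Thu✓ 1926:Fri✓ 1927:Sat 1928:Mon 1929:Tue 1930:Wed✓ 1931:Thu✓ 1932:Sat 1933:Sun 1934:Mon
Years with five Fridays: 1902, 1903, 1908, 1909, 1913, 1914, 1915, 1919, 1920, 1924, 1925, 1926, 1930, 1931 → 14.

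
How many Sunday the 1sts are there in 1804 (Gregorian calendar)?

3

Check the 1st of each month of 1804: Jan 1: Sun, Feb 1: Wed, Mar 1: Thu, Apr 1: Sun, May 1: Tue, Jun 1: Fri, Jul 1: Sun, Aug 1: Wed, Sep 1: Sat, Oct 1: Mon, Nov 1: Thu, Dec 1: Sat.
Sunday occurs in January, April, July — 3 months.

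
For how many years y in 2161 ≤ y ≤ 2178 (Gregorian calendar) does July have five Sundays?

July has 31 days; it has five Sundays when Sunday falls among the first (month-length − 28) days — i.e. when July 1 is one of Sunday/Saturday/Friday.
July 1 by year: 2161:Wed 2162:Thu 2163:Fri✓ 2164:Sun✓ 2165:Mon 2166:Tue 2167:Wed 2168:Fri✓ 2169:Sat✓ 2170:Sun✓ 2171:Mon 2172:Wed 2173:Thu 2174:Fri✓ 2175:Sat✓ 2176:Mon 2177:Tue 2178:Wed
Years with five Sundays: 2163, 2164, 2168, 2169, 2170, 2174, 2175 → 7.

7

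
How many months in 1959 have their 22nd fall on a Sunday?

3

Check the 22nd of each month of 1959: Jan 22: Thu, Feb 22: Sun, Mar 22: Sun, Apr 22: Wed, May 22: Fri, Jun 22: Mon, Jul 22: Wed, Aug 22: Sat, Sep 22: Tue, Oct 22: Thu, Nov 22: Sun, Dec 22: Tue.
Sunday occurs in February, March, November — 3 months.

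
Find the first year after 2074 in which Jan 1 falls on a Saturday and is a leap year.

Jan 1 advances by 2 weekdays after a leap year and by 1 after a common year.
2074: Jan 1 is Monday.
2075: Tuesday
2076: Wednesday (leap)
2077: Friday
2078: Saturday
2079: Sunday
2080: Monday (leap)
2081: Wednesday
2082: Thursday
2083: Friday
2084: Saturday (leap)
2084 begins on a Saturday and is a leap year.

2084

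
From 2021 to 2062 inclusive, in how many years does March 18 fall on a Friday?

6

Track March 18's weekday year by year (advancing +1, or +2 across a Feb 29):
  2021: Thu  2022: Fri (+1) ✓  2023: Sat (+1)  2024: Mon (+2)  2025: Tue (+1)
  2026: Wed (+1)  2027: Thu (+1)  2028: Sat (+2)  2029: Sun (+1)  2030: Mon (+1)
  2031: Tue (+1)  2032: Thu (+2)  2033: Fri (+1) ✓  2034: Sat (+1)  … (14 more years) …
  2049: Thu (+1)  2050: Fri (+1) ✓  2051: Sat (+1)  2052: Mon (+2)  2053: Tue (+1)
  2054: Wed (+1)  2055: Thu (+1)  2056: Sat (+2)  2057: Sun (+1)  2058: Mon (+1)
  2059: Tue (+1)  2060: Thu (+2)  2061: Fri (+1) ✓  2062: Sat (+1)
Friday years: 2022, 2033, 2039, 2044, 2050, 2061 — 6 in total.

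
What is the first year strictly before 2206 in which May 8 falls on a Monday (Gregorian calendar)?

From one year to the next, a fixed date's weekday advances by 1, or by 2 when a Feb 29 lies between the two dates.
2206: May 8 is Thursday.
2205: Wednesday (−1)
2204: Tuesday (−1)
2203: Sunday (−2)
2202: Saturday (−1)
2201: Friday (−1)
2200: Thursday (−1)
2199: Wednesday (−1)
2198: Tuesday (−1)
2197: Monday (−1)
May 8 falls on a Monday in 2197.

2197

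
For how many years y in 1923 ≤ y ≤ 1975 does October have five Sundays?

21

October has 31 days; it has five Sundays when Sunday falls among the first (month-length − 28) days — i.e. when October 1 is one of Sunday/Saturday/Friday.
October 1 by year: 1923:Mon 1924:Wed 1925:Thu 1926:Fri✓ 1927:Sat✓ 1928:Mon 1929:Tue 1930:Wed 1931:Thu 1932:Sat✓ 1933:Sun✓ 1934:Mon 1935:Tue 1936:Thu 1937:Fri✓ …(23 more)… 1961:Sun✓ 1962:Mon 1963:Tue 1964:Thu 1965:Fri✓ 1966:Sat✓ 1967:Sun✓ 1968:Tue 1969:Wed 1970:Thu 1971:Fri✓ 1972:Sun✓ 1973:Mon 1974:Tue 1975:Wed
Years with five Sundays: 1926, 1927, 1932, 1933, 1937, 1938, 1939, 1943, 1944, 1948, 1949, 1950, 1954, 1955, 1960, 1961, 1965, 1966, 1967, 1971, 1972 → 21.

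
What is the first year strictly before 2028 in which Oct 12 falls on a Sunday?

From one year to the next, a fixed date's weekday advances by 1, or by 2 when a Feb 29 lies between the two dates.
2028: October 12 is Thursday.
2027: Tuesday (−2)
2026: Monday (−1)
2025: Sunday (−1)
Oct 12 falls on a Sunday in 2025.

2025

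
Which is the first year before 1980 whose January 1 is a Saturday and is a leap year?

1972

Jan 1 advances by 2 weekdays after a leap year and by 1 after a common year.
1980: Jan 1 is Tuesday (leap).
1979: Monday
1978: Sunday
1977: Saturday
1976: Thursday (leap)
1975: Wednesday
1974: Tuesday
1973: Monday
1972: Saturday (leap)
1972 begins on a Saturday and is a leap year.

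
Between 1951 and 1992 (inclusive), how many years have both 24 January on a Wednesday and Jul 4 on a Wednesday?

Check each year's weekday for 24 January and Jul 4:
  1951: Wed/Wed ✓  1952: Thu/Fri  1953: Sat/Sat  1954: Sun/Sun  1955: Mon/Mon  1956: Tue/Wed  1957: Thu/Thu  1958: Fri/Fri  1959: Sat/Sat  1960: Sun/Mon  1961: Tue/Tue  1962: Wed/Wed ✓  1963: Thu/Thu  1964: Fri/Sat  …(14 more)…  1979: Wed/Wed ✓  1980: Thu/Fri  1981: Sat/Sat  1982: Sun/Sun  1983: Mon/Mon  1984: Tue/Wed  1985: Thu/Thu  1986: Fri/Fri  1987: Sat/Sat  1988: Sun/Mon  1989: Tue/Tue  1990: Wed/Wed ✓  1991: Thu/Thu  1992: Fri/Sat
Both conditions hold in: 1951, 1962, 1973, 1979, 1990 — 5.

5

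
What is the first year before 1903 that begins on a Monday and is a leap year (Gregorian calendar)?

Jan 1 advances by 2 weekdays after a leap year and by 1 after a common year.
1903: Jan 1 is Thursday.
1902: Wednesday
1901: Tuesday
1900: Monday
1899: Sunday
1898: Saturday
1897: Friday
1896: Wednesday (leap)
1895: Tuesday
1894: Monday
1893: Sunday
1892: Friday (leap)
1891: Thursday
1890: Wednesday
1889: Tuesday
1888: Sunday (leap)
1887: Saturday
1886: Friday
1885: Thursday
1884: Tuesday (leap)
1883: Monday
1882: Sunday
1881: Saturday
1880: Thursday (leap)
1879: Wednesday
1878: Tuesday
1877: Monday
1876: Saturday (leap)
1875: Friday
1874: Thursday
1873: Wednesday
1872: Monday (leap)
1872 begins on a Monday and is a leap year.

1872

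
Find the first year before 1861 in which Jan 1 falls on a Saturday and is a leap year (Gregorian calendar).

1848

Jan 1 advances by 2 weekdays after a leap year and by 1 after a common year.
1861: Jan 1 is Tuesday.
1860: Sunday (leap)
1859: Saturday
1858: Friday
1857: Thursday
1856: Tuesday (leap)
1855: Monday
1854: Sunday
1853: Saturday
1852: Thursday (leap)
1851: Wednesday
1850: Tuesday
1849: Monday
1848: Saturday (leap)
1848 begins on a Saturday and is a leap year.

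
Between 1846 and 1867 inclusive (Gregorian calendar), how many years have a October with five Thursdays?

October has 31 days; it has five Thursdays when Thursday falls among the first (month-length − 28) days — i.e. when October 1 is one of Thursday/Wednesday/Tuesday.
October 1 by year: 1846:Thu✓ 1847:Fri 1848:Sun 1849:Mon 1850:Tue✓ 1851:Wed✓ 1852:Fri 1853:Sat 1854:Sun 1855:Mon 1856:Wed✓ 1857:Thu✓ 1858:Fri 1859:Sat 1860:Mon 1861:Tue✓ 1862:Wed✓ 1863:Thu✓ 1864:Sat 1865:Sun 1866:Mon 1867:Tue✓
Years with five Thursdays: 1846, 1850, 1851, 1856, 1857, 1861, 1862, 1863, 1867 → 9.

9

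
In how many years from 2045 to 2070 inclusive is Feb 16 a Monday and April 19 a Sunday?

Check each year's weekday for Feb 16 and April 19:
  2045: Thu/Wed  2046: Fri/Thu  2047: Sat/Fri  2048: Sun/Sun  2049: Tue/Mon  2050: Wed/Tue  2051: Thu/Wed  2052: Fri/Fri  2053: Sun/Sat  2054: Mon/Sun ✓  2055: Tue/Mon  2056: Wed/Wed  2057: Fri/Thu  2058: Sat/Fri  2059: Sun/Sat  2060: Mon/Mon  2061: Wed/Tue  2062: Thu/Wed  2063: Fri/Thu  2064: Sat/Sat  2065: Mon/Sun ✓  2066: Tue/Mon  2067: Wed/Tue  2068: Thu/Thu  2069: Sat/Fri  2070: Sun/Sat
Both conditions hold in: 2054, 2065 — 2.

2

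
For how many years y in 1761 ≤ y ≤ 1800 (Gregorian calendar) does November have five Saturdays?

November has 30 days; it has five Saturdays when Saturday falls among the first (month-length − 28) days — i.e. when November 1 is one of Saturday/Friday.
November 1 by year: 1761:Sun 1762:Mon 1763:Tue 1764:Thu 1765:Fri✓ 1766:Sat✓ 1767:Sun 1768:Tue 1769:Wed 1770:Thu 1771:Fri✓ 1772:Sun 1773:Mon 1774:Tue 1775:Wed …(10 more)… 1786:Wed 1787:Thu 1788:Sat✓ 1789:Sun 1790:Mon 1791:Tue 1792:Thu 1793:Fri✓ 1794:Sat✓ 1795:Sun 1796:Tue 1797:Wed 1798:Thu 1799:Fri✓ 1800:Sat✓
Years with five Saturdays: 1765, 1766, 1771, 1776, 1777, 1782, 1783, 1788, 1793, 1794, 1799, 1800 → 12.

12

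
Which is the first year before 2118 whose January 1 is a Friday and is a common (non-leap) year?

2117

Jan 1 advances by 2 weekdays after a leap year and by 1 after a common year.
2118: Jan 1 is Saturday.
2117: Friday
2117 begins on a Friday and is a common year.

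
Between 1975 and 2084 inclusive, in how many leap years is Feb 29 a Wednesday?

Leap years in 1975–2084: 28 of them.
Feb 29 weekday advances by 5 (mod 7) from one leap year to the next four years later (or differs when a century non-leap intervenes).
Leap-day weekdays: 1976:Sun 1980:Fri 1984:Wed✓ 1988:Mon 1992:Sat 1996:Thu 2000:Tue 2004:Sun 2008:Fri 2012:Wed✓ 2016:Mon 2020:Sat 2024:Thu 2028:Tue 2032:Sun 2036:Fri 2040:Wed✓ 2044:Mon 2048:Sat 2052:Thu 2056:Tue 2060:Sun 2064:Fri 2068:Wed✓ 2072:Mon 2076:Sat 2080:Thu 2084:Tue
Wednesday: 1984, 2012, 2040, 2068 → 4.

4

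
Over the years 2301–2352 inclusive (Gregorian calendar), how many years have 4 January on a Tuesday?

Track 4 January's weekday year by year (advancing +1, or +2 across a Feb 29):
  2301: Fri  2302: Sat (+1)  2303: Sun (+1)  2304: Mon (+1)  2305: Wed (+2)
  2306: Thu (+1)  2307: Fri (+1)  2308: Sat (+1)  2309: Mon (+2)  2310: Tue (+1) ✓
  2311: Wed (+1)  2312: Thu (+1)  2313: Sat (+2)  2314: Sun (+1)  … (24 more years) …
  2339: Wed (+1)  2340: Thu (+1)  2341: Sat (+2)  2342: Sun (+1)  2343: Mon (+1)
  2344: Tue (+1) ✓  2345: Thu (+2)  2346: Fri (+1)  2347: Sat (+1)  2348: Sun (+1)
  2349: Tue (+2) ✓  2350: Wed (+1)  2351: Thu (+1)  2352: Fri (+1)
Tuesday years: 2310, 2316, 2321, 2327, 2338, 2344, 2349 — 7 in total.

7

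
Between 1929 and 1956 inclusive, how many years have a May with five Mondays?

May has 31 days; it has five Mondays when Monday falls among the first (month-length − 28) days — i.e. when May 1 is one of Monday/Sunday/Saturday.
May 1 by year: 1929:Wed 1930:Thu 1931:Fri 1932:Sun✓ 1933:Mon✓ 1934:Tue 1935:Wed 1936:Fri 1937:Sat✓ 1938:Sun✓ 1939:Mon✓ 1940:Wed 1941:Thu 1942:Fri 1943:Sat✓ 1944:Mon✓ 1945:Tue 1946:Wed 1947:Thu 1948:Sat✓ 1949:Sun✓ 1950:Mon✓ 1951:Tue 1952:Thu 1953:Fri 1954:Sat✓ 1955:Sun✓ 1956:Tue
Years with five Mondays: 1932, 1933, 1937, 1938, 1939, 1943, 1944, 1948, 1949, 1950, 1954, 1955 → 12.

12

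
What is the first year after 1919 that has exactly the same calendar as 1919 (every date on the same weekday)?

1930

Two years share a calendar iff Jan 1 falls on the same weekday and both are leap or both are common. 1919: Jan 1 is Wednesday, common year.
1920: Jan 1 Thursday, leap
1921: Jan 1 Saturday, common
1922: Jan 1 Sunday, common
1923: Jan 1 Monday, common
1924: Jan 1 Tuesday, leap
1925: Jan 1 Thursday, common
1926: Jan 1 Friday, common
1927: Jan 1 Saturday, common
1928: Jan 1 Sunday, leap
1929: Jan 1 Tuesday, common
1930: Jan 1 Wednesday, common
1930 matches on both conditions.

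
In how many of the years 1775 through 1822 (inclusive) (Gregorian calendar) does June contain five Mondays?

14

June has 30 days; it has five Mondays when Monday falls among the first (month-length − 28) days — i.e. when June 1 is one of Monday/Sunday.
June 1 by year: 1775:Thu 1776:Sat 1777:Sun✓ 1778:Mon✓ 1779:Tue 1780:Thu 1781:Fri 1782:Sat 1783:Sun✓ 1784:Tue 1785:Wed 1786:Thu 1787:Fri 1788:Sun✓ 1789:Mon✓ …(18 more)… 1808:Wed 1809:Thu 1810:Fri 1811:Sat 1812:Mon✓ 1813:Tue 1814:Wed 1815:Thu 1816:Sat 1817:Sun✓ 1818:Mon✓ 1819:Tue 1820:Thu 1821:Fri 1822:Sat
Years with five Mondays: 1777, 1778, 1783, 1788, 1789, 1794, 1795, 1800, 1801, 1806, 1807, 1812, 1817, 1818 → 14.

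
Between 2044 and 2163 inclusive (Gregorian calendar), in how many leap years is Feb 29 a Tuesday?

4

Leap years in 2044–2163: 29 of them.
Feb 29 weekday advances by 5 (mod 7) from one leap year to the next four years later (or differs when a century non-leap intervenes).
Leap-day weekdays: 2044:Mon 2048:Sat 2052:Thu 2056:Tue✓ 2060:Sun 2064:Fri 2068:Wed 2072:Mon 2076:Sat 2080:Thu 2084:Tue✓ 2088:Sun 2092:Fri …(3 more)… 2112:Mon 2116:Sat 2120:Thu 2124:Tue✓ 2128:Sun 2132:Fri 2136:Wed 2140:Mon 2144:Sat 2148:Thu 2152:Tue✓ 2156:Sun 2160:Fri
Tuesday: 2056, 2084, 2124, 2152 → 4.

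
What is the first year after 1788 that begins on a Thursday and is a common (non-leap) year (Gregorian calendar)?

1789

Jan 1 advances by 2 weekdays after a leap year and by 1 after a common year.
1788: Jan 1 is Tuesday (leap).
1789: Thursday
1789 begins on a Thursday and is a common year.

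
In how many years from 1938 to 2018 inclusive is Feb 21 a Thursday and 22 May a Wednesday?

Check each year's weekday for Feb 21 and 22 May:
  1938: Mon/Sun  1939: Tue/Mon  1940: Wed/Wed  1941: Fri/Thu  1942: Sat/Fri  1943: Sun/Sat  1944: Mon/Mon  1945: Wed/Tue  1946: Thu/Wed ✓  1947: Fri/Thu  1948: Sat/Sat  1949: Mon/Sun  1950: Tue/Mon  1951: Wed/Tue  …(53 more)…  2005: Mon/Sun  2006: Tue/Mon  2007: Wed/Tue  2008: Thu/Thu  2009: Sat/Fri  2010: Sun/Sat  2011: Mon/Sun  2012: Tue/Tue  2013: Thu/Wed ✓  2014: Fri/Thu  2015: Sat/Fri  2016: Sun/Sun  2017: Tue/Mon  2018: Wed/Tue
Both conditions hold in: 1946, 1957, 1963, 1974, 1985, 1991, 2002, 2013 — 8.

8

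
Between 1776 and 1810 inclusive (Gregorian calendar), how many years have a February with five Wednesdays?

2

February has 28 days (29 in leap years); it has five Wednesdays when Wednesday falls among the first (month-length − 28) days — i.e. when February 1 is Wednesday in a leap year (never in a common year).
February 1 by year: 1776:Thu 1777:Sat 1778:Sun 1779:Mon 1780:Tue 1781:Thu 1782:Fri 1783:Sat 1784:Sun 1785:Tue 1786:Wed 1787:Thu 1788:Fri 1789:Sun 1790:Mon …(5 more)… 1796:Mon 1797:Wed 1798:Thu 1799:Fri 1800:Sat 1801:Sun 1802:Mon 1803:Tue 1804:Wed✓ 1805:Fri 1806:Sat 1807:Sun 1808:Mon 1809:Wed 1810:Thu
Years with five Wednesdays: 1792, 1804 → 2.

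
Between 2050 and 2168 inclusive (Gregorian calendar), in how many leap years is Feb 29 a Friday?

5

Leap years in 2050–2168: 29 of them.
Feb 29 weekday advances by 5 (mod 7) from one leap year to the next four years later (or differs when a century non-leap intervenes).
Leap-day weekdays: 2052:Thu 2056:Tue 2060:Sun 2064:Fri✓ 2068:Wed 2072:Mon 2076:Sat 2080:Thu 2084:Tue 2088:Sun 2092:Fri✓ 2096:Wed 2104:Fri✓ …(3 more)… 2120:Thu 2124:Tue 2128:Sun 2132:Fri✓ 2136:Wed 2140:Mon 2144:Sat 2148:Thu 2152:Tue 2156:Sun 2160:Fri✓ 2164:Wed 2168:Mon
Friday: 2064, 2092, 2104, 2132, 2160 → 5.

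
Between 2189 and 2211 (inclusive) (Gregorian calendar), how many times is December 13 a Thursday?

Track December 13's weekday year by year (advancing +1, or +2 across a Feb 29):
  2189: Sun  2190: Mon (+1)  2191: Tue (+1)  2192: Thu (+2) ✓  2193: Fri (+1)
  2194: Sat (+1)  2195: Sun (+1)  2196: Tue (+2)  2197: Wed (+1)  2198: Thu (+1) ✓
  2199: Fri (+1)  2200: Sat (+1)  2201: Sun (+1)  2202: Mon (+1)  2203: Tue (+1)
  2204: Thu (+2) ✓  2205: Fri (+1)  2206: Sat (+1)  2207: Sun (+1)  2208: Tue (+2)
  2209: Wed (+1)  2210: Thu (+1) ✓  2211: Fri (+1)
Thursday years: 2192, 2198, 2204, 2210 — 4 in total.

4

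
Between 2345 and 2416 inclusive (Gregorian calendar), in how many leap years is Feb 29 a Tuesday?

Leap years in 2345–2416: 18 of them.
Feb 29 weekday advances by 5 (mod 7) from one leap year to the next four years later (or differs when a century non-leap intervenes).
Leap-day weekdays: 2348:Sun 2352:Fri 2356:Wed 2360:Mon 2364:Sat 2368:Thu 2372:Tue✓ 2376:Sun 2380:Fri 2384:Wed 2388:Mon 2392:Sat 2396:Thu 2400:Tue✓ 2404:Sun 2408:Fri 2412:Wed 2416:Mon
Tuesday: 2372, 2400 → 2.

2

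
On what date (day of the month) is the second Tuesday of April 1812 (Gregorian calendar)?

14

April 1, 1812 is a Wednesday, so the first Tuesday is the 7th.
The second Tuesday is 7 + 7 = 14.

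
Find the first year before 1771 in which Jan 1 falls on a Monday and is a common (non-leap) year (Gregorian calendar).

Jan 1 advances by 2 weekdays after a leap year and by 1 after a common year.
1771: Jan 1 is Tuesday.
1770: Monday
1770 begins on a Monday and is a common year.

1770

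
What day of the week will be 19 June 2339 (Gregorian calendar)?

January 1, 2339 is a Sunday.
June 19 is day 170 of the year, i.e. 169 days after Jan 1.
169 mod 7 = 1, so advance 1 weekday from Sunday: Monday.

Monday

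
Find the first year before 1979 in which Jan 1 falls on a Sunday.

Jan 1 advances by 2 weekdays after a leap year and by 1 after a common year.
1979: Jan 1 is Monday.
1978: Sunday
1978 begins on a Sunday

1978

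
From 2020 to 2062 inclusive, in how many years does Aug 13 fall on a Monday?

Track Aug 13's weekday year by year (advancing +1, or +2 across a Feb 29):
  2020: Thu  2021: Fri (+1)  2022: Sat (+1)  2023: Sun (+1)  2024: Tue (+2)
  2025: Wed (+1)  2026: Thu (+1)  2027: Fri (+1)  2028: Sun (+2)  2029: Mon (+1) ✓
  2030: Tue (+1)  2031: Wed (+1)  2032: Fri (+2)  2033: Sat (+1)  … (15 more years) …
  2049: Fri (+1)  2050: Sat (+1)  2051: Sun (+1)  2052: Tue (+2)  2053: Wed (+1)
  2054: Thu (+1)  2055: Fri (+1)  2056: Sun (+2)  2057: Mon (+1) ✓  2058: Tue (+1)
  2059: Wed (+1)  2060: Fri (+2)  2061: Sat (+1)  2062: Sun (+1)
Monday years: 2029, 2035, 2040, 2046, 2057 — 5 in total.

5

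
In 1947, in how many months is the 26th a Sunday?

Check the 26th of each month of 1947: Jan 26: Sun, Feb 26: Wed, Mar 26: Wed, Apr 26: Sat, May 26: Mon, Jun 26: Thu, Jul 26: Sat, Aug 26: Tue, Sep 26: Fri, Oct 26: Sun, Nov 26: Wed, Dec 26: Fri.
Sunday occurs in January, October — 2 months.

2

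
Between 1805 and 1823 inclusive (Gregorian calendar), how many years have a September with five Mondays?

September has 30 days; it has five Mondays when Monday falls among the first (month-length − 28) days — i.e. when September 1 is one of Monday/Sunday.
September 1 by year: 1805:Sun✓ 1806:Mon✓ 1807:Tue 1808:Thu 1809:Fri 1810:Sat 1811:Sun✓ 1812:Tue 1813:Wed 1814:Thu 1815:Fri 1816:Sun✓ 1817:Mon✓ 1818:Tue 1819:Wed 1820:Fri 1821:Sat 1822:Sun✓ 1823:Mon✓
Years with five Mondays: 1805, 1806, 1811, 1816, 1817, 1822, 1823 → 7.

7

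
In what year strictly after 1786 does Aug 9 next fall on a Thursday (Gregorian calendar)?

From one year to the next, a fixed date's weekday advances by 1, or by 2 when a Feb 29 lies between the two dates.
1786: August 9 is Wednesday.
1787: Thursday (+1)
Aug 9 falls on a Thursday in 1787.

1787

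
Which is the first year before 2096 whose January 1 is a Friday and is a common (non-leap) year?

Jan 1 advances by 2 weekdays after a leap year and by 1 after a common year.
2096: Jan 1 is Sunday (leap).
2095: Saturday
2094: Friday
2094 begins on a Friday and is a common year.

2094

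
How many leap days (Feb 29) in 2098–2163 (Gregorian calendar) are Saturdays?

Leap years in 2098–2163: 15 of them.
Feb 29 weekday advances by 5 (mod 7) from one leap year to the next four years later (or differs when a century non-leap intervenes).
Leap-day weekdays: 2104:Fri 2108:Wed 2112:Mon 2116:Sat✓ 2120:Thu 2124:Tue 2128:Sun 2132:Fri 2136:Wed 2140:Mon 2144:Sat✓ 2148:Thu 2152:Tue 2156:Sun 2160:Fri
Saturday: 2116, 2144 → 2.

2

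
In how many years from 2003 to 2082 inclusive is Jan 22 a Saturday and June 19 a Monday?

Check each year's weekday for Jan 22 and June 19:
  2003: Wed/Thu  2004: Thu/Sat  2005: Sat/Sun  2006: Sun/Mon  2007: Mon/Tue  2008: Tue/Thu  2009: Thu/Fri  2010: Fri/Sat  2011: Sat/Sun  2012: Sun/Tue  2013: Tue/Wed  2014: Wed/Thu  2015: Thu/Fri  2016: Fri/Sun  …(52 more)…  2069: Tue/Wed  2070: Wed/Thu  2071: Thu/Fri  2072: Fri/Sun  2073: Sun/Mon  2074: Mon/Tue  2075: Tue/Wed  2076: Wed/Fri  2077: Fri/Sat  2078: Sat/Sun  2079: Sun/Mon  2080: Mon/Wed  2081: Wed/Thu  2082: Thu/Fri
Both conditions hold in: 2028, 2056 — 2.

2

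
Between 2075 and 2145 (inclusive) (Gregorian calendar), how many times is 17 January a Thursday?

Track 17 January's weekday year by year (advancing +1, or +2 across a Feb 29):
  2075: Thu ✓  2076: Fri (+1)  2077: Sun (+2)  2078: Mon (+1)  2079: Tue (+1)
  2080: Wed (+1)  2081: Fri (+2)  2082: Sat (+1)  2083: Sun (+1)  2084: Mon (+1)
  2085: Wed (+2)  2086: Thu (+1) ✓  2087: Fri (+1)  2088: Sat (+1)  … (43 more years) …
  2132: Thu (+1) ✓  2133: Sat (+2)  2134: Sun (+1)  2135: Mon (+1)  2136: Tue (+1)
  2137: Thu (+2) ✓  2138: Fri (+1)  2139: Sat (+1)  2140: Sun (+1)  2141: Tue (+2)
  2142: Wed (+1)  2143: Thu (+1) ✓  2144: Fri (+1)  2145: Sun (+2)
Thursday years: 2075, 2086, 2092, 2097, 2104, 2109, 2115, 2126, 2132, 2137, 2143 — 11 in total.

11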